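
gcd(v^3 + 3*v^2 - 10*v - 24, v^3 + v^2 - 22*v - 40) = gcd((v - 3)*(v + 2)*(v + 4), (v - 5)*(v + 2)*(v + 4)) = v^2 + 6*v + 8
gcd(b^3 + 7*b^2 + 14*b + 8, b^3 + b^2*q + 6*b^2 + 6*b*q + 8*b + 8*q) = b^2 + 6*b + 8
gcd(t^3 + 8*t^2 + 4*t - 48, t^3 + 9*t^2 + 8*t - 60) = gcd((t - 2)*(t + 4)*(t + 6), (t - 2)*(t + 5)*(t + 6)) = t^2 + 4*t - 12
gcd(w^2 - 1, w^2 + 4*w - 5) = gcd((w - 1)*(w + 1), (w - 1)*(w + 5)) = w - 1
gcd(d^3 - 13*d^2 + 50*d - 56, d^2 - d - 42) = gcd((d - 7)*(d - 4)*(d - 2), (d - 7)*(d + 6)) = d - 7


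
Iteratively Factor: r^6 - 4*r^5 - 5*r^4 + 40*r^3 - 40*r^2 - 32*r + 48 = (r - 2)*(r^5 - 2*r^4 - 9*r^3 + 22*r^2 + 4*r - 24) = (r - 2)^2*(r^4 - 9*r^2 + 4*r + 12) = (r - 2)^3*(r^3 + 2*r^2 - 5*r - 6) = (r - 2)^3*(r + 3)*(r^2 - r - 2) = (r - 2)^4*(r + 3)*(r + 1)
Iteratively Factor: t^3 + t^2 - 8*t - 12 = (t - 3)*(t^2 + 4*t + 4) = (t - 3)*(t + 2)*(t + 2)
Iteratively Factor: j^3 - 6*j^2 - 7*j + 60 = (j - 5)*(j^2 - j - 12) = (j - 5)*(j + 3)*(j - 4)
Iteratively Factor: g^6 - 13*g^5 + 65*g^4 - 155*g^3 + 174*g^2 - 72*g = (g - 1)*(g^5 - 12*g^4 + 53*g^3 - 102*g^2 + 72*g) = g*(g - 1)*(g^4 - 12*g^3 + 53*g^2 - 102*g + 72) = g*(g - 3)*(g - 1)*(g^3 - 9*g^2 + 26*g - 24) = g*(g - 3)*(g - 2)*(g - 1)*(g^2 - 7*g + 12) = g*(g - 3)^2*(g - 2)*(g - 1)*(g - 4)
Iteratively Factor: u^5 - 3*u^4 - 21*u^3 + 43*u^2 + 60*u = (u - 5)*(u^4 + 2*u^3 - 11*u^2 - 12*u) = (u - 5)*(u + 1)*(u^3 + u^2 - 12*u) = (u - 5)*(u + 1)*(u + 4)*(u^2 - 3*u) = (u - 5)*(u - 3)*(u + 1)*(u + 4)*(u)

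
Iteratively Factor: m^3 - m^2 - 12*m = (m + 3)*(m^2 - 4*m) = (m - 4)*(m + 3)*(m)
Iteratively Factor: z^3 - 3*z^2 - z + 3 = (z + 1)*(z^2 - 4*z + 3) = (z - 3)*(z + 1)*(z - 1)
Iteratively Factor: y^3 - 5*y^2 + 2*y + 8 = (y + 1)*(y^2 - 6*y + 8) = (y - 4)*(y + 1)*(y - 2)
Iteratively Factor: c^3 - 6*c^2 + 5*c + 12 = (c + 1)*(c^2 - 7*c + 12) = (c - 4)*(c + 1)*(c - 3)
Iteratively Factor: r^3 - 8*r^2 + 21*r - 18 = (r - 3)*(r^2 - 5*r + 6) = (r - 3)*(r - 2)*(r - 3)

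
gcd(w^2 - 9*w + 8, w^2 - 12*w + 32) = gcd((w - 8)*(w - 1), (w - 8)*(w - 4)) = w - 8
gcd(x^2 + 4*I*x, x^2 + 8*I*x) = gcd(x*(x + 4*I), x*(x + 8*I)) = x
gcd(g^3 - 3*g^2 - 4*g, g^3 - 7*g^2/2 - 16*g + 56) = g - 4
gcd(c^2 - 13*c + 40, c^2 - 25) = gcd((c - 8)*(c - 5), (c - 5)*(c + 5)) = c - 5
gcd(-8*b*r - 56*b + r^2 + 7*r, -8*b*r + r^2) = -8*b + r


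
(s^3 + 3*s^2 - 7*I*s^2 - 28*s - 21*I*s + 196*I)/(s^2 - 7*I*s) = s + 3 - 28/s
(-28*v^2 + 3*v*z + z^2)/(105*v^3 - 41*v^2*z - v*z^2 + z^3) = (-4*v + z)/(15*v^2 - 8*v*z + z^2)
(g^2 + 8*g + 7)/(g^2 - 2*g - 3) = (g + 7)/(g - 3)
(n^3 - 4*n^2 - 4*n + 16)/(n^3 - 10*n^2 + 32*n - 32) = (n + 2)/(n - 4)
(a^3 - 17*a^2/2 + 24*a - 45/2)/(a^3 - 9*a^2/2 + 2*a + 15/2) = (a - 3)/(a + 1)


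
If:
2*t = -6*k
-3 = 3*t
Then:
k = 1/3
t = -1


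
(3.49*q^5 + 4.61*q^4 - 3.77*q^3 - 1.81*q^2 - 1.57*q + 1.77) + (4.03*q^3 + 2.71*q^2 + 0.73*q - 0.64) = 3.49*q^5 + 4.61*q^4 + 0.26*q^3 + 0.9*q^2 - 0.84*q + 1.13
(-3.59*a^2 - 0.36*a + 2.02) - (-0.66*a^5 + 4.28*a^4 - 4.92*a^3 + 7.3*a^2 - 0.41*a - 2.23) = 0.66*a^5 - 4.28*a^4 + 4.92*a^3 - 10.89*a^2 + 0.05*a + 4.25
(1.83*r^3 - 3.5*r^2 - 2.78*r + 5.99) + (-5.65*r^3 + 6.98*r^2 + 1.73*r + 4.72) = -3.82*r^3 + 3.48*r^2 - 1.05*r + 10.71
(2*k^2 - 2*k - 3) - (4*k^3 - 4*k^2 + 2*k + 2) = -4*k^3 + 6*k^2 - 4*k - 5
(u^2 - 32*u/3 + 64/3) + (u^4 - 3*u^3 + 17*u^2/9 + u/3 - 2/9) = u^4 - 3*u^3 + 26*u^2/9 - 31*u/3 + 190/9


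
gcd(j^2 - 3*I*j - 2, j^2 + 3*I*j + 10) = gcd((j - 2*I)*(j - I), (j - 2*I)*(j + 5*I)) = j - 2*I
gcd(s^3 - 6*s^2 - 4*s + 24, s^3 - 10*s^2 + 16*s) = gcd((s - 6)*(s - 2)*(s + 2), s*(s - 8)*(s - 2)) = s - 2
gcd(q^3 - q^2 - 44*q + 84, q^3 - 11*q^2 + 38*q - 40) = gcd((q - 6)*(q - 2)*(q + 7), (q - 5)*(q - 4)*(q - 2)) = q - 2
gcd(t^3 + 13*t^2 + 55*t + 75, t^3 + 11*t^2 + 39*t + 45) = t^2 + 8*t + 15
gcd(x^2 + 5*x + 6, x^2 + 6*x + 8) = x + 2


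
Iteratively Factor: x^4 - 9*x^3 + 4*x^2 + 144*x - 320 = (x - 5)*(x^3 - 4*x^2 - 16*x + 64) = (x - 5)*(x - 4)*(x^2 - 16) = (x - 5)*(x - 4)*(x + 4)*(x - 4)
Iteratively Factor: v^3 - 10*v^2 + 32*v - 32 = (v - 2)*(v^2 - 8*v + 16) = (v - 4)*(v - 2)*(v - 4)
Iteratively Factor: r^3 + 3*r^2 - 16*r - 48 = (r - 4)*(r^2 + 7*r + 12) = (r - 4)*(r + 3)*(r + 4)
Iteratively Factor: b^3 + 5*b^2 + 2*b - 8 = (b + 4)*(b^2 + b - 2) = (b - 1)*(b + 4)*(b + 2)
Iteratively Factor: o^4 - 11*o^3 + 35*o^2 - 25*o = (o)*(o^3 - 11*o^2 + 35*o - 25) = o*(o - 5)*(o^2 - 6*o + 5) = o*(o - 5)^2*(o - 1)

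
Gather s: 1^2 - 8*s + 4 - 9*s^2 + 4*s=-9*s^2 - 4*s + 5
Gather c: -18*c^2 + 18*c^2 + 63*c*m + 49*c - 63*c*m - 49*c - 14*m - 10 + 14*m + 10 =0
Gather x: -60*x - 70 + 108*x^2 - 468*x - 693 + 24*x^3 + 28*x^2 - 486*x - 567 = 24*x^3 + 136*x^2 - 1014*x - 1330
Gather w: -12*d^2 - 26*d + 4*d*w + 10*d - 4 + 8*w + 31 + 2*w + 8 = -12*d^2 - 16*d + w*(4*d + 10) + 35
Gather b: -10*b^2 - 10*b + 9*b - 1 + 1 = -10*b^2 - b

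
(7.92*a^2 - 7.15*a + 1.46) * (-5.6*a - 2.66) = -44.352*a^3 + 18.9728*a^2 + 10.843*a - 3.8836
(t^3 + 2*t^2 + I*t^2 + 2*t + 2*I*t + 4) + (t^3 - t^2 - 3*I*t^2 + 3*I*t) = 2*t^3 + t^2 - 2*I*t^2 + 2*t + 5*I*t + 4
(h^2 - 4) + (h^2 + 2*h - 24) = 2*h^2 + 2*h - 28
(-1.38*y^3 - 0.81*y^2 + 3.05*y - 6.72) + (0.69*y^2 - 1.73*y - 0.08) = -1.38*y^3 - 0.12*y^2 + 1.32*y - 6.8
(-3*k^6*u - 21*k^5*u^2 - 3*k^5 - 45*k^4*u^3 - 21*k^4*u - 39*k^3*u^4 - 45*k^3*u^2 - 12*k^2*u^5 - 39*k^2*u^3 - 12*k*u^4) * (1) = -3*k^6*u - 21*k^5*u^2 - 3*k^5 - 45*k^4*u^3 - 21*k^4*u - 39*k^3*u^4 - 45*k^3*u^2 - 12*k^2*u^5 - 39*k^2*u^3 - 12*k*u^4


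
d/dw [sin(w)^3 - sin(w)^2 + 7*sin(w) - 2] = (3*sin(w)^2 - 2*sin(w) + 7)*cos(w)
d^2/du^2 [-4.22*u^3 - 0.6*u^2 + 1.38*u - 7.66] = -25.32*u - 1.2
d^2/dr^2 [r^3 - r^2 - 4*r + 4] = 6*r - 2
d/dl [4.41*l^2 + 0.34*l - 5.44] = 8.82*l + 0.34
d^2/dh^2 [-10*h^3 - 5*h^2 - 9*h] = -60*h - 10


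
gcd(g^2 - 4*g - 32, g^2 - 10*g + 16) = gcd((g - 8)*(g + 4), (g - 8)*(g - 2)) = g - 8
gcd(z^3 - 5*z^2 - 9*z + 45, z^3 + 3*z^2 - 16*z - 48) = z + 3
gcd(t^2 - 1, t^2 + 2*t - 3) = t - 1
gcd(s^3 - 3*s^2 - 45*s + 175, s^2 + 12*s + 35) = s + 7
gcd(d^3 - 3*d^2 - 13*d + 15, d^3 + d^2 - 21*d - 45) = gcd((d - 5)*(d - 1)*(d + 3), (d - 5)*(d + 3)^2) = d^2 - 2*d - 15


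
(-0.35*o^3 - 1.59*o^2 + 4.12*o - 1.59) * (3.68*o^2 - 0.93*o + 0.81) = -1.288*o^5 - 5.5257*o^4 + 16.3568*o^3 - 10.9707*o^2 + 4.8159*o - 1.2879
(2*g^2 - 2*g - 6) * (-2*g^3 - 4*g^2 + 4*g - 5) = -4*g^5 - 4*g^4 + 28*g^3 + 6*g^2 - 14*g + 30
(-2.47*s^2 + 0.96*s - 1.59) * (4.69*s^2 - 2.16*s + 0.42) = -11.5843*s^4 + 9.8376*s^3 - 10.5681*s^2 + 3.8376*s - 0.6678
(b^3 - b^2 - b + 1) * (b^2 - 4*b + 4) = b^5 - 5*b^4 + 7*b^3 + b^2 - 8*b + 4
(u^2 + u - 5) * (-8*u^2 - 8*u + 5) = -8*u^4 - 16*u^3 + 37*u^2 + 45*u - 25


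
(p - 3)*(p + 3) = p^2 - 9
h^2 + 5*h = h*(h + 5)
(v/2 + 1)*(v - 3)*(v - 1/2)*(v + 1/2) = v^4/2 - v^3/2 - 25*v^2/8 + v/8 + 3/4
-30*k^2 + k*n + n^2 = (-5*k + n)*(6*k + n)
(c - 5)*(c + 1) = c^2 - 4*c - 5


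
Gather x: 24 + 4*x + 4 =4*x + 28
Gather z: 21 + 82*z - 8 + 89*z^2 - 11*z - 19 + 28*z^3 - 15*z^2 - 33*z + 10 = 28*z^3 + 74*z^2 + 38*z + 4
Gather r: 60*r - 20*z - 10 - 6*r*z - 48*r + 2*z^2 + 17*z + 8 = r*(12 - 6*z) + 2*z^2 - 3*z - 2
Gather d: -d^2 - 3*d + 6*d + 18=-d^2 + 3*d + 18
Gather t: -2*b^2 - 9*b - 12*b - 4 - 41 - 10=-2*b^2 - 21*b - 55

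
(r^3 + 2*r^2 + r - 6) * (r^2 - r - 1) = r^5 + r^4 - 2*r^3 - 9*r^2 + 5*r + 6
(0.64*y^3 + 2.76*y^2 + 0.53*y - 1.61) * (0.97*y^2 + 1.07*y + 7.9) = 0.6208*y^5 + 3.362*y^4 + 8.5233*y^3 + 20.8094*y^2 + 2.4643*y - 12.719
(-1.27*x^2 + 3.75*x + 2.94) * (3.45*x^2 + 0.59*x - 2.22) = -4.3815*x^4 + 12.1882*x^3 + 15.1749*x^2 - 6.5904*x - 6.5268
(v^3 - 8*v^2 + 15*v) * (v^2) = v^5 - 8*v^4 + 15*v^3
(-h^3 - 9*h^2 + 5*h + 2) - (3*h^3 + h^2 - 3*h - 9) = -4*h^3 - 10*h^2 + 8*h + 11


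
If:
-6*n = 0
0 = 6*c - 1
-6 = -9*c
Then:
No Solution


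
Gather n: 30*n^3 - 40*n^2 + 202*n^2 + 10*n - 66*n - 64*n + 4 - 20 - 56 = 30*n^3 + 162*n^2 - 120*n - 72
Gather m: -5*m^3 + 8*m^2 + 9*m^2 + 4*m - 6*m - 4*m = -5*m^3 + 17*m^2 - 6*m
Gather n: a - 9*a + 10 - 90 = -8*a - 80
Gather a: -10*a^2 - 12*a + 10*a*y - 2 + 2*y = -10*a^2 + a*(10*y - 12) + 2*y - 2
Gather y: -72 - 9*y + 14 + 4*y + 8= -5*y - 50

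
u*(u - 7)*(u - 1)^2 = u^4 - 9*u^3 + 15*u^2 - 7*u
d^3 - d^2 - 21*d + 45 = (d - 3)^2*(d + 5)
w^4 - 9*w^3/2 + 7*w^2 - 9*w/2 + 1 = (w - 2)*(w - 1)^2*(w - 1/2)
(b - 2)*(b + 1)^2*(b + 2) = b^4 + 2*b^3 - 3*b^2 - 8*b - 4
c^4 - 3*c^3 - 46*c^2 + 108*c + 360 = (c - 6)*(c - 5)*(c + 2)*(c + 6)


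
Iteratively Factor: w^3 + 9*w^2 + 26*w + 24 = (w + 3)*(w^2 + 6*w + 8) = (w + 3)*(w + 4)*(w + 2)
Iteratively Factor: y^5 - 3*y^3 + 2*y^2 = (y)*(y^4 - 3*y^2 + 2*y) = y^2*(y^3 - 3*y + 2) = y^2*(y - 1)*(y^2 + y - 2) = y^2*(y - 1)*(y + 2)*(y - 1)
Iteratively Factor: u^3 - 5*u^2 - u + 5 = (u - 1)*(u^2 - 4*u - 5) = (u - 5)*(u - 1)*(u + 1)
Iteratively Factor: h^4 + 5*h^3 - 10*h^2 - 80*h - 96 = (h + 4)*(h^3 + h^2 - 14*h - 24) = (h - 4)*(h + 4)*(h^2 + 5*h + 6) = (h - 4)*(h + 2)*(h + 4)*(h + 3)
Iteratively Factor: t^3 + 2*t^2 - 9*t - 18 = (t + 2)*(t^2 - 9) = (t - 3)*(t + 2)*(t + 3)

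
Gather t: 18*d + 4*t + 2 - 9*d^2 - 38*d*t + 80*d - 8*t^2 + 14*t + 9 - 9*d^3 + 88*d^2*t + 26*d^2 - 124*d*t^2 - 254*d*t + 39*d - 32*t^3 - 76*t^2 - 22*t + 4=-9*d^3 + 17*d^2 + 137*d - 32*t^3 + t^2*(-124*d - 84) + t*(88*d^2 - 292*d - 4) + 15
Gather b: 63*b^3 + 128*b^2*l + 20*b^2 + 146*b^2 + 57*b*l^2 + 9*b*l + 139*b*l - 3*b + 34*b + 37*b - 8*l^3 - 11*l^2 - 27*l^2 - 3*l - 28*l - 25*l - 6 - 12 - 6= 63*b^3 + b^2*(128*l + 166) + b*(57*l^2 + 148*l + 68) - 8*l^3 - 38*l^2 - 56*l - 24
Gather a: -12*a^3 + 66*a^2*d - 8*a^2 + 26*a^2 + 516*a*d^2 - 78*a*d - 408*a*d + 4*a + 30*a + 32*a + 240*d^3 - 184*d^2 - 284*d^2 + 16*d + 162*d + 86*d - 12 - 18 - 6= -12*a^3 + a^2*(66*d + 18) + a*(516*d^2 - 486*d + 66) + 240*d^3 - 468*d^2 + 264*d - 36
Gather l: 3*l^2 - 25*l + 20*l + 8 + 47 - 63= 3*l^2 - 5*l - 8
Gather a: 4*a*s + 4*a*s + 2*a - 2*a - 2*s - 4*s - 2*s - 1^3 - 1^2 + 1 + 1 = 8*a*s - 8*s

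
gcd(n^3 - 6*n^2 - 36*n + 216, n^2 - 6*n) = n - 6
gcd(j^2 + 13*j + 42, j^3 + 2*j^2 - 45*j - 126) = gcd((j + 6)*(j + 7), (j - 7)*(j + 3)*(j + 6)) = j + 6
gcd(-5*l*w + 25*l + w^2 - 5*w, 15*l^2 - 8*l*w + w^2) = -5*l + w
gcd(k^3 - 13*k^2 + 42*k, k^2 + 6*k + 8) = 1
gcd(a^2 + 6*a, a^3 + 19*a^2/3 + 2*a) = a^2 + 6*a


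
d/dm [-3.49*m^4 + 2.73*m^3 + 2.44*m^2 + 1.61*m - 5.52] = -13.96*m^3 + 8.19*m^2 + 4.88*m + 1.61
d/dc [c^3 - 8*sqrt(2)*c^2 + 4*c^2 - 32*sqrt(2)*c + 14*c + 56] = 3*c^2 - 16*sqrt(2)*c + 8*c - 32*sqrt(2) + 14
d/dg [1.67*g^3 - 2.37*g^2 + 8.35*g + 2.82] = 5.01*g^2 - 4.74*g + 8.35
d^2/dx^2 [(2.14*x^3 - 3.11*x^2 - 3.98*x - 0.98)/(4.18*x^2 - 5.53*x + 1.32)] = (-175.587168*x^3 - 93.50616*x^2 + 290.051256*x - 118.066612)/(73.034632*x^6 - 289.867116*x^5 + 452.67519*x^4 - 352.186345*x^3 + 142.95006*x^2 - 28.906416*x + 2.299968)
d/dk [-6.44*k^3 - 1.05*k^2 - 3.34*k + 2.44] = -19.32*k^2 - 2.1*k - 3.34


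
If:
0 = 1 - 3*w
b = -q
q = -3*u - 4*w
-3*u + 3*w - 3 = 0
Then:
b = -2/3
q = 2/3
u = -2/3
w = 1/3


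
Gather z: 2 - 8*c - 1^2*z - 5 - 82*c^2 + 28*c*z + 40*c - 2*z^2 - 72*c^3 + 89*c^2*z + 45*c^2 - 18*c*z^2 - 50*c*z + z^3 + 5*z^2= -72*c^3 - 37*c^2 + 32*c + z^3 + z^2*(3 - 18*c) + z*(89*c^2 - 22*c - 1) - 3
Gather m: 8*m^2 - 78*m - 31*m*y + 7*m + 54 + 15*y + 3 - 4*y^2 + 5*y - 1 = 8*m^2 + m*(-31*y - 71) - 4*y^2 + 20*y + 56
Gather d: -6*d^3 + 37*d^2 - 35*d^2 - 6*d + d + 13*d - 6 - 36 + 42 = -6*d^3 + 2*d^2 + 8*d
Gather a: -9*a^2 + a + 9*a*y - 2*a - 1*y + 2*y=-9*a^2 + a*(9*y - 1) + y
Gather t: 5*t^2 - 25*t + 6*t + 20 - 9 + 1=5*t^2 - 19*t + 12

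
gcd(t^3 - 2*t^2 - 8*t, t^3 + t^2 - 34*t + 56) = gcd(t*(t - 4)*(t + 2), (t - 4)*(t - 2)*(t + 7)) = t - 4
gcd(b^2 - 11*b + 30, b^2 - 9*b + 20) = b - 5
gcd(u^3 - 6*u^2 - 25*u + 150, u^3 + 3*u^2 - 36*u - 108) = u - 6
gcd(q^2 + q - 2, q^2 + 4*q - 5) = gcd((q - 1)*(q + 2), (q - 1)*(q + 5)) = q - 1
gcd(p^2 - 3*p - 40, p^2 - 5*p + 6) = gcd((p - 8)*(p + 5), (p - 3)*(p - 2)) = 1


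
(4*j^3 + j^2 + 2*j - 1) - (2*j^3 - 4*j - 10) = 2*j^3 + j^2 + 6*j + 9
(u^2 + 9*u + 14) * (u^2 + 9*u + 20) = u^4 + 18*u^3 + 115*u^2 + 306*u + 280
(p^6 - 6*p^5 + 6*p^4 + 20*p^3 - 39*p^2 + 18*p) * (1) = p^6 - 6*p^5 + 6*p^4 + 20*p^3 - 39*p^2 + 18*p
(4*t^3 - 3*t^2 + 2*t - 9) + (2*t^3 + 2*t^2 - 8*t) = 6*t^3 - t^2 - 6*t - 9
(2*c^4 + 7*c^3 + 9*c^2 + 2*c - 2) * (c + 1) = 2*c^5 + 9*c^4 + 16*c^3 + 11*c^2 - 2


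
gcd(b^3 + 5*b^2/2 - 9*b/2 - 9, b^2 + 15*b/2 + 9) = b + 3/2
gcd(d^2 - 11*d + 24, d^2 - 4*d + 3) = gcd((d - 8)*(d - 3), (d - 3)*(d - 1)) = d - 3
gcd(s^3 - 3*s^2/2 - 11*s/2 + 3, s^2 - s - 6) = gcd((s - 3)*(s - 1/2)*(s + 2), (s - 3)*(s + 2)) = s^2 - s - 6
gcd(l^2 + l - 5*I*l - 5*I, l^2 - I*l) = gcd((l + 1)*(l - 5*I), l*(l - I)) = 1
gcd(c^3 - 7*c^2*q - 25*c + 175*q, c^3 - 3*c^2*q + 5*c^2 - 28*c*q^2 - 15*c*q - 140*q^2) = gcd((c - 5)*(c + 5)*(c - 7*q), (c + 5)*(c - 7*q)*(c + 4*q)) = -c^2 + 7*c*q - 5*c + 35*q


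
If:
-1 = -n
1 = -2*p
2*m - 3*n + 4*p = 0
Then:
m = 5/2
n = 1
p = -1/2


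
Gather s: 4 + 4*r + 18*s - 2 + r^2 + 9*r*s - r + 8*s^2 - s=r^2 + 3*r + 8*s^2 + s*(9*r + 17) + 2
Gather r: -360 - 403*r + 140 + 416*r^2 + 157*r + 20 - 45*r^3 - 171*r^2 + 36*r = -45*r^3 + 245*r^2 - 210*r - 200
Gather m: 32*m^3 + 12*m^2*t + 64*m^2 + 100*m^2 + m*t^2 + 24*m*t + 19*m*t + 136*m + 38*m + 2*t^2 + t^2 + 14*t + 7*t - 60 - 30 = 32*m^3 + m^2*(12*t + 164) + m*(t^2 + 43*t + 174) + 3*t^2 + 21*t - 90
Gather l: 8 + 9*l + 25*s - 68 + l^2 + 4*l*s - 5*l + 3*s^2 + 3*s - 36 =l^2 + l*(4*s + 4) + 3*s^2 + 28*s - 96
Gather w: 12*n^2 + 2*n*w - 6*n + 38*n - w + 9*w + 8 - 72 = 12*n^2 + 32*n + w*(2*n + 8) - 64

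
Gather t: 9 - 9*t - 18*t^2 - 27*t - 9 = -18*t^2 - 36*t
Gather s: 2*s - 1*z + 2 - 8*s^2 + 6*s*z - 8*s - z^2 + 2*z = -8*s^2 + s*(6*z - 6) - z^2 + z + 2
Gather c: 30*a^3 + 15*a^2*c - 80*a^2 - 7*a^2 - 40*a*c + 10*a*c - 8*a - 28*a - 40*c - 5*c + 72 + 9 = 30*a^3 - 87*a^2 - 36*a + c*(15*a^2 - 30*a - 45) + 81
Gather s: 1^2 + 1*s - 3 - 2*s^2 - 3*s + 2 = -2*s^2 - 2*s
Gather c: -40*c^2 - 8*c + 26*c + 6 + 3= -40*c^2 + 18*c + 9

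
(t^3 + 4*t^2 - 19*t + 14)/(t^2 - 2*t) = t + 6 - 7/t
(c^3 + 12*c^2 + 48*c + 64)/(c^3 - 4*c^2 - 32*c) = (c^2 + 8*c + 16)/(c*(c - 8))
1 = 1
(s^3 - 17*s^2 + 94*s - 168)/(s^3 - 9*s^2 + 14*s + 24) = (s - 7)/(s + 1)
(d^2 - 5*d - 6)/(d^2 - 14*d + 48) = (d + 1)/(d - 8)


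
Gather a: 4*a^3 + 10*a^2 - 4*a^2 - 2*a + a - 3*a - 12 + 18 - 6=4*a^3 + 6*a^2 - 4*a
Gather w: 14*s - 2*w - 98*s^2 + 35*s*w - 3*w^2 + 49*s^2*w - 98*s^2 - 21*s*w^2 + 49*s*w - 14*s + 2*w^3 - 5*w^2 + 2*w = -196*s^2 + 2*w^3 + w^2*(-21*s - 8) + w*(49*s^2 + 84*s)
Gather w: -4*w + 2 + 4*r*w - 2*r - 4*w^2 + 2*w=-2*r - 4*w^2 + w*(4*r - 2) + 2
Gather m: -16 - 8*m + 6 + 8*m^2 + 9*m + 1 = 8*m^2 + m - 9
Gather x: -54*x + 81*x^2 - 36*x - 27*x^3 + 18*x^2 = -27*x^3 + 99*x^2 - 90*x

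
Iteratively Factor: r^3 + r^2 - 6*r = (r)*(r^2 + r - 6) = r*(r + 3)*(r - 2)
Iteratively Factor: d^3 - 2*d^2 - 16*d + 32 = (d + 4)*(d^2 - 6*d + 8) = (d - 2)*(d + 4)*(d - 4)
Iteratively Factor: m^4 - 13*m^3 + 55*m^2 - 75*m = (m - 5)*(m^3 - 8*m^2 + 15*m) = m*(m - 5)*(m^2 - 8*m + 15) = m*(m - 5)*(m - 3)*(m - 5)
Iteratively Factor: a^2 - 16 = (a + 4)*(a - 4)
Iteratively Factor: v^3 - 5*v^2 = (v - 5)*(v^2) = v*(v - 5)*(v)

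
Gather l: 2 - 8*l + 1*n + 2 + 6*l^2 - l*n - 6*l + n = 6*l^2 + l*(-n - 14) + 2*n + 4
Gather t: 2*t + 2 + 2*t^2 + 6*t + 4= 2*t^2 + 8*t + 6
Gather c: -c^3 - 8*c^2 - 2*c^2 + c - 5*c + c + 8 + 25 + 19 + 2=-c^3 - 10*c^2 - 3*c + 54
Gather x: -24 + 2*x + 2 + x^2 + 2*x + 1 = x^2 + 4*x - 21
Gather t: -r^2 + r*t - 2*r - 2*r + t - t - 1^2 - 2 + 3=-r^2 + r*t - 4*r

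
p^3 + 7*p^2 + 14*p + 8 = (p + 1)*(p + 2)*(p + 4)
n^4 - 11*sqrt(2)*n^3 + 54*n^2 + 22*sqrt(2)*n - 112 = (n - 7*sqrt(2))*(n - 4*sqrt(2))*(n - sqrt(2))*(n + sqrt(2))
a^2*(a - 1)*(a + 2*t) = a^4 + 2*a^3*t - a^3 - 2*a^2*t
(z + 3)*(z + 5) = z^2 + 8*z + 15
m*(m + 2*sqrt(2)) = m^2 + 2*sqrt(2)*m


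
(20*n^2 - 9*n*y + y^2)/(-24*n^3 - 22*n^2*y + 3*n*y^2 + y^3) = (-5*n + y)/(6*n^2 + 7*n*y + y^2)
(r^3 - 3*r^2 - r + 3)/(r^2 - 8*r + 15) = (r^2 - 1)/(r - 5)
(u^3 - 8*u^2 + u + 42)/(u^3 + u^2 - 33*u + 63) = (u^2 - 5*u - 14)/(u^2 + 4*u - 21)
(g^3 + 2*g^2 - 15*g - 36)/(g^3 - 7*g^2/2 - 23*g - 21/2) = 2*(g^2 - g - 12)/(2*g^2 - 13*g - 7)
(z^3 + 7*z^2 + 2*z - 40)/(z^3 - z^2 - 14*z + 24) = (z + 5)/(z - 3)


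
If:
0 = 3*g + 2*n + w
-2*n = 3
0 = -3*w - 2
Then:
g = 11/9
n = -3/2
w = -2/3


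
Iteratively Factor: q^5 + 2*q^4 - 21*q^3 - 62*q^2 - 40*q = (q)*(q^4 + 2*q^3 - 21*q^2 - 62*q - 40) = q*(q + 2)*(q^3 - 21*q - 20) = q*(q + 2)*(q + 4)*(q^2 - 4*q - 5) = q*(q + 1)*(q + 2)*(q + 4)*(q - 5)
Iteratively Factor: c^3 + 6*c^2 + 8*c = (c)*(c^2 + 6*c + 8) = c*(c + 2)*(c + 4)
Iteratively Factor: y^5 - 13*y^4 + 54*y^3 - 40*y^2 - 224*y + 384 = (y - 3)*(y^4 - 10*y^3 + 24*y^2 + 32*y - 128) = (y - 4)*(y - 3)*(y^3 - 6*y^2 + 32) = (y - 4)^2*(y - 3)*(y^2 - 2*y - 8) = (y - 4)^2*(y - 3)*(y + 2)*(y - 4)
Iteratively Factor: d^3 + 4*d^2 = (d)*(d^2 + 4*d) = d^2*(d + 4)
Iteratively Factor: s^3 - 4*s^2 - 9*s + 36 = (s - 3)*(s^2 - s - 12) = (s - 4)*(s - 3)*(s + 3)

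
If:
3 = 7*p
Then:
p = 3/7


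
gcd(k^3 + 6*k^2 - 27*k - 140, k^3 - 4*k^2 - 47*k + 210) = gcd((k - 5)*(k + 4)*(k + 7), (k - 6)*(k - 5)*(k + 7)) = k^2 + 2*k - 35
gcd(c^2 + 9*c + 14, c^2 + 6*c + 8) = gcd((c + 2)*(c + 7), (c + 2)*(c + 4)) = c + 2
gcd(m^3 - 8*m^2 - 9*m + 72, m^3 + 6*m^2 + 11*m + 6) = m + 3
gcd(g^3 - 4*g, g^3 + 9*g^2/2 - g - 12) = g + 2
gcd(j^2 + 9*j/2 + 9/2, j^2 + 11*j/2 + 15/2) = j + 3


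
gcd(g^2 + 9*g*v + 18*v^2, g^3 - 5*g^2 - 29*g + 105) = 1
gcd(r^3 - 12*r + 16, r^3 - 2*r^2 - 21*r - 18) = 1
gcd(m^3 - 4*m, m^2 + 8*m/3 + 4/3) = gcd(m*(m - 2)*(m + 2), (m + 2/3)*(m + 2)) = m + 2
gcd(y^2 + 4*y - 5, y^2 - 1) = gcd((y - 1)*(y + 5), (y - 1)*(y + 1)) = y - 1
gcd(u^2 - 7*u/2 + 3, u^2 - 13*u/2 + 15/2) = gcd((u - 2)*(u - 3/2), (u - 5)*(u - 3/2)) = u - 3/2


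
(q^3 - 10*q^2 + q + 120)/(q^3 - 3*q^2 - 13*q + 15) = (q - 8)/(q - 1)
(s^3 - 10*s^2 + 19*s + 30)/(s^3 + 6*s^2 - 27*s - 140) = (s^2 - 5*s - 6)/(s^2 + 11*s + 28)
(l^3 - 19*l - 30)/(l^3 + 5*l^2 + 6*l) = (l - 5)/l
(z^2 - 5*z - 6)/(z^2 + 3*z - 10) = (z^2 - 5*z - 6)/(z^2 + 3*z - 10)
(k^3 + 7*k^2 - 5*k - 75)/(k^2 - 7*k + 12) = (k^2 + 10*k + 25)/(k - 4)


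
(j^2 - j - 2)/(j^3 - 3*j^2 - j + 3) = (j - 2)/(j^2 - 4*j + 3)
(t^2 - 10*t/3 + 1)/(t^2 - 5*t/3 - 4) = (3*t - 1)/(3*t + 4)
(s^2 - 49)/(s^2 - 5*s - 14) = (s + 7)/(s + 2)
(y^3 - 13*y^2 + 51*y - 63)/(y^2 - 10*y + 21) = y - 3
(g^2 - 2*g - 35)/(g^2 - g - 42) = (g + 5)/(g + 6)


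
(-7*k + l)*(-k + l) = 7*k^2 - 8*k*l + l^2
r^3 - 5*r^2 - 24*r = r*(r - 8)*(r + 3)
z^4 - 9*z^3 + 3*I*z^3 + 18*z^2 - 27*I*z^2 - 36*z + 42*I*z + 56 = (z - 7)*(z - 2)*(z - I)*(z + 4*I)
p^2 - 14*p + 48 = (p - 8)*(p - 6)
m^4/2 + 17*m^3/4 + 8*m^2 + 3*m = m*(m/2 + 1)*(m + 1/2)*(m + 6)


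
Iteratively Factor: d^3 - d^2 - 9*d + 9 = (d - 1)*(d^2 - 9) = (d - 3)*(d - 1)*(d + 3)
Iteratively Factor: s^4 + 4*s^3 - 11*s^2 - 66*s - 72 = (s - 4)*(s^3 + 8*s^2 + 21*s + 18) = (s - 4)*(s + 2)*(s^2 + 6*s + 9) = (s - 4)*(s + 2)*(s + 3)*(s + 3)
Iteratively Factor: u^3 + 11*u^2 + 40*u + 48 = (u + 4)*(u^2 + 7*u + 12) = (u + 4)^2*(u + 3)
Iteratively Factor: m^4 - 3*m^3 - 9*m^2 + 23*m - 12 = (m - 4)*(m^3 + m^2 - 5*m + 3) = (m - 4)*(m + 3)*(m^2 - 2*m + 1) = (m - 4)*(m - 1)*(m + 3)*(m - 1)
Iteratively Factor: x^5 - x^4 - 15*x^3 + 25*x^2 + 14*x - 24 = (x + 1)*(x^4 - 2*x^3 - 13*x^2 + 38*x - 24) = (x - 3)*(x + 1)*(x^3 + x^2 - 10*x + 8) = (x - 3)*(x + 1)*(x + 4)*(x^2 - 3*x + 2) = (x - 3)*(x - 2)*(x + 1)*(x + 4)*(x - 1)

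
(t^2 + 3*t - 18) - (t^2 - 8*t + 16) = 11*t - 34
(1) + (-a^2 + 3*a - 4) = -a^2 + 3*a - 3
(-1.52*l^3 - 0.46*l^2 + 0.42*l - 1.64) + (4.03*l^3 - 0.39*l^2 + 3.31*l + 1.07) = 2.51*l^3 - 0.85*l^2 + 3.73*l - 0.57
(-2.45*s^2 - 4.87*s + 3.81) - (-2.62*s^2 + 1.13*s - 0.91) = 0.17*s^2 - 6.0*s + 4.72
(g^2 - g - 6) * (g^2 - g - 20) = g^4 - 2*g^3 - 25*g^2 + 26*g + 120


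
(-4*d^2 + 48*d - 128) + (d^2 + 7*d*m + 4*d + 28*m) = -3*d^2 + 7*d*m + 52*d + 28*m - 128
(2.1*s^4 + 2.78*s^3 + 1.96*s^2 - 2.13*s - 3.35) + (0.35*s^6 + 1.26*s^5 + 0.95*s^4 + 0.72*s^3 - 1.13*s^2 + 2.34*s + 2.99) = 0.35*s^6 + 1.26*s^5 + 3.05*s^4 + 3.5*s^3 + 0.83*s^2 + 0.21*s - 0.36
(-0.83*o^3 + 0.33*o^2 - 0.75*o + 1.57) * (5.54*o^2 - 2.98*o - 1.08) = -4.5982*o^5 + 4.3016*o^4 - 4.242*o^3 + 10.5764*o^2 - 3.8686*o - 1.6956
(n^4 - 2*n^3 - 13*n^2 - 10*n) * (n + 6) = n^5 + 4*n^4 - 25*n^3 - 88*n^2 - 60*n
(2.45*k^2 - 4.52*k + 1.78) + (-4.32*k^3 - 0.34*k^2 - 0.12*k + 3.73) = -4.32*k^3 + 2.11*k^2 - 4.64*k + 5.51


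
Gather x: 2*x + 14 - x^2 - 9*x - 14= -x^2 - 7*x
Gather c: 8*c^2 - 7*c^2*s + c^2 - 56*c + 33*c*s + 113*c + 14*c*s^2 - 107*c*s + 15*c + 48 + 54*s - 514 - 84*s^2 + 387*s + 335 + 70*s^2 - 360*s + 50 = c^2*(9 - 7*s) + c*(14*s^2 - 74*s + 72) - 14*s^2 + 81*s - 81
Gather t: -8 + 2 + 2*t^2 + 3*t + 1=2*t^2 + 3*t - 5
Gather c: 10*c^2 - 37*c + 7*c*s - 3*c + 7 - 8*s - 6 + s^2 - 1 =10*c^2 + c*(7*s - 40) + s^2 - 8*s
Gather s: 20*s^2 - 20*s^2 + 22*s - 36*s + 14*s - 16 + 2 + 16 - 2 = 0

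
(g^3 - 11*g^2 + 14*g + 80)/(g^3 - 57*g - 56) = (g^2 - 3*g - 10)/(g^2 + 8*g + 7)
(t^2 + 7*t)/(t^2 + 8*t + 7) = t/(t + 1)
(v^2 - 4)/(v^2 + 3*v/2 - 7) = 2*(v + 2)/(2*v + 7)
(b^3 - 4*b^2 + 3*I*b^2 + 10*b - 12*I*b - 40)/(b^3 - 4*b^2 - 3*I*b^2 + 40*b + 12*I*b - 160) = (b - 2*I)/(b - 8*I)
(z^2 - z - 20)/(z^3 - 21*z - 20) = 1/(z + 1)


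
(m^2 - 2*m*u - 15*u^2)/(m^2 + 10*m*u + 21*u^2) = (m - 5*u)/(m + 7*u)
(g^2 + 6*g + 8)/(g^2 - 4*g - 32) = (g + 2)/(g - 8)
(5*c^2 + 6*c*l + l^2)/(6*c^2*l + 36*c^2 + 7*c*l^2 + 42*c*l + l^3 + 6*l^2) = (5*c + l)/(6*c*l + 36*c + l^2 + 6*l)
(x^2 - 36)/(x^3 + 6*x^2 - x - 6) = (x - 6)/(x^2 - 1)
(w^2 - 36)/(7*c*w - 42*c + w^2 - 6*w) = (w + 6)/(7*c + w)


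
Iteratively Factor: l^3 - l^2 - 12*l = (l + 3)*(l^2 - 4*l) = (l - 4)*(l + 3)*(l)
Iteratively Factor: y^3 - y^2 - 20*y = (y + 4)*(y^2 - 5*y) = y*(y + 4)*(y - 5)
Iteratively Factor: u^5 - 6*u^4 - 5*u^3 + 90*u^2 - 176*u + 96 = (u - 1)*(u^4 - 5*u^3 - 10*u^2 + 80*u - 96) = (u - 4)*(u - 1)*(u^3 - u^2 - 14*u + 24) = (u - 4)*(u - 2)*(u - 1)*(u^2 + u - 12) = (u - 4)*(u - 3)*(u - 2)*(u - 1)*(u + 4)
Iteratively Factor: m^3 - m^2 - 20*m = (m + 4)*(m^2 - 5*m) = m*(m + 4)*(m - 5)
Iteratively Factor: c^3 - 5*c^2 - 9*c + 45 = (c + 3)*(c^2 - 8*c + 15) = (c - 5)*(c + 3)*(c - 3)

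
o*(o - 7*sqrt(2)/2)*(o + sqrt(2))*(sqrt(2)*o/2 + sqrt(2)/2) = sqrt(2)*o^4/2 - 5*o^3/2 + sqrt(2)*o^3/2 - 7*sqrt(2)*o^2/2 - 5*o^2/2 - 7*sqrt(2)*o/2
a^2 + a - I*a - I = (a + 1)*(a - I)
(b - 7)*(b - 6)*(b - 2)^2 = b^4 - 17*b^3 + 98*b^2 - 220*b + 168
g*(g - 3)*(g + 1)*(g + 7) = g^4 + 5*g^3 - 17*g^2 - 21*g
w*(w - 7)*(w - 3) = w^3 - 10*w^2 + 21*w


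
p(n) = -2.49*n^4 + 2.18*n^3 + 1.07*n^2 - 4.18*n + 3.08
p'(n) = -9.96*n^3 + 6.54*n^2 + 2.14*n - 4.18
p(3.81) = -401.43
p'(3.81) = -451.94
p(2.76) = -98.96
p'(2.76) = -157.86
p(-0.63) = 5.20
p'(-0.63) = -0.44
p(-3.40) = -388.77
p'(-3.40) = 455.61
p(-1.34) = -2.67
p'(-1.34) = 28.66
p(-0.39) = 4.69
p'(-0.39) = -3.43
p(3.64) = -329.94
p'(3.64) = -390.09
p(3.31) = -218.87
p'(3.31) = -286.64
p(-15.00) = -133107.22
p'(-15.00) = 35050.22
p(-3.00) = -235.30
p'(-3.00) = 317.18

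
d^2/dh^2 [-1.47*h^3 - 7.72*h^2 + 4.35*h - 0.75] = -8.82*h - 15.44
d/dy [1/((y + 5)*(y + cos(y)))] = (-y + (y + 5)*(sin(y) - 1) - cos(y))/((y + 5)^2*(y + cos(y))^2)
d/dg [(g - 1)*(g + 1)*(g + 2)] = 3*g^2 + 4*g - 1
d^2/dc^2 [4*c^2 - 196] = 8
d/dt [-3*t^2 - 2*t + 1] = -6*t - 2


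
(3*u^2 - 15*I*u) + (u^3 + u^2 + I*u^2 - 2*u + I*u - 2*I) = u^3 + 4*u^2 + I*u^2 - 2*u - 14*I*u - 2*I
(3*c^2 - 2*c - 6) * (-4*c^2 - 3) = -12*c^4 + 8*c^3 + 15*c^2 + 6*c + 18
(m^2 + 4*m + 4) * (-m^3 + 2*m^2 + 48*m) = -m^5 - 2*m^4 + 52*m^3 + 200*m^2 + 192*m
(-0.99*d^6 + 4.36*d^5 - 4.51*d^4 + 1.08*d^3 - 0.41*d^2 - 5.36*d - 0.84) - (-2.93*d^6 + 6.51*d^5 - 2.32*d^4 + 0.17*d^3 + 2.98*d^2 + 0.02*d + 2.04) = 1.94*d^6 - 2.15*d^5 - 2.19*d^4 + 0.91*d^3 - 3.39*d^2 - 5.38*d - 2.88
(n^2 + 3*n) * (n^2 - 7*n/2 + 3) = n^4 - n^3/2 - 15*n^2/2 + 9*n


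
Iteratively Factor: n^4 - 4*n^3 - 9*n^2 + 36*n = (n)*(n^3 - 4*n^2 - 9*n + 36) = n*(n + 3)*(n^2 - 7*n + 12) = n*(n - 3)*(n + 3)*(n - 4)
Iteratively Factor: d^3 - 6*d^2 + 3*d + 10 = (d + 1)*(d^2 - 7*d + 10) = (d - 2)*(d + 1)*(d - 5)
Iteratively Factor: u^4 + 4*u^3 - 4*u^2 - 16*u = (u)*(u^3 + 4*u^2 - 4*u - 16) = u*(u + 2)*(u^2 + 2*u - 8) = u*(u + 2)*(u + 4)*(u - 2)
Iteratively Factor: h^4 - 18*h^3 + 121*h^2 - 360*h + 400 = (h - 4)*(h^3 - 14*h^2 + 65*h - 100) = (h - 4)^2*(h^2 - 10*h + 25) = (h - 5)*(h - 4)^2*(h - 5)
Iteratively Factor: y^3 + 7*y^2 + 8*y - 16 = (y + 4)*(y^2 + 3*y - 4) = (y - 1)*(y + 4)*(y + 4)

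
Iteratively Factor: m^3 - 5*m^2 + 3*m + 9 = (m + 1)*(m^2 - 6*m + 9) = (m - 3)*(m + 1)*(m - 3)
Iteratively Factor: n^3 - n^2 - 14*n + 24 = (n - 3)*(n^2 + 2*n - 8) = (n - 3)*(n + 4)*(n - 2)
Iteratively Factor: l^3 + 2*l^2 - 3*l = (l - 1)*(l^2 + 3*l) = l*(l - 1)*(l + 3)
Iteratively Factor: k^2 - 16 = (k - 4)*(k + 4)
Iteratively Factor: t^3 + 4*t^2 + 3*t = (t + 1)*(t^2 + 3*t) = t*(t + 1)*(t + 3)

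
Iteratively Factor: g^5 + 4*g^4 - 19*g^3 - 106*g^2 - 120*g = (g)*(g^4 + 4*g^3 - 19*g^2 - 106*g - 120) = g*(g + 3)*(g^3 + g^2 - 22*g - 40) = g*(g + 2)*(g + 3)*(g^2 - g - 20) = g*(g - 5)*(g + 2)*(g + 3)*(g + 4)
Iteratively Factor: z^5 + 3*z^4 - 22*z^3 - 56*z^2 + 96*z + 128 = (z - 4)*(z^4 + 7*z^3 + 6*z^2 - 32*z - 32) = (z - 4)*(z + 4)*(z^3 + 3*z^2 - 6*z - 8) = (z - 4)*(z + 4)^2*(z^2 - z - 2) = (z - 4)*(z - 2)*(z + 4)^2*(z + 1)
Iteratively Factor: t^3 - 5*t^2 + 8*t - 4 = (t - 2)*(t^2 - 3*t + 2) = (t - 2)*(t - 1)*(t - 2)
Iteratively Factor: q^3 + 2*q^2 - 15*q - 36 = (q + 3)*(q^2 - q - 12) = (q + 3)^2*(q - 4)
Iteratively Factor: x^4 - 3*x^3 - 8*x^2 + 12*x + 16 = (x + 1)*(x^3 - 4*x^2 - 4*x + 16) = (x - 4)*(x + 1)*(x^2 - 4) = (x - 4)*(x + 1)*(x + 2)*(x - 2)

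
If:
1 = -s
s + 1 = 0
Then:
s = -1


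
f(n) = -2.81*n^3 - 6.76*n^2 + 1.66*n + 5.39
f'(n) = -8.43*n^2 - 13.52*n + 1.66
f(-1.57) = -3.00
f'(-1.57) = 2.11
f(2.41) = -69.21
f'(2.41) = -79.89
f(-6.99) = 623.20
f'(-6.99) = -315.73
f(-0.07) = 5.24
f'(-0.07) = 2.57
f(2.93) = -118.46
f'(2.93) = -110.32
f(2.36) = -65.28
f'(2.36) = -77.20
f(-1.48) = -2.76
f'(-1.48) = 3.20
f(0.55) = 3.79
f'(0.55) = -8.33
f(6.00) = -834.97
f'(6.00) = -382.94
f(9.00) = -2575.72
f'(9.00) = -802.85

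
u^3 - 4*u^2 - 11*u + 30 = (u - 5)*(u - 2)*(u + 3)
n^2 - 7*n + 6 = (n - 6)*(n - 1)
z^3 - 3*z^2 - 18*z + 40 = (z - 5)*(z - 2)*(z + 4)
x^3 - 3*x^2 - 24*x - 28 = (x - 7)*(x + 2)^2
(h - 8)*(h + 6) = h^2 - 2*h - 48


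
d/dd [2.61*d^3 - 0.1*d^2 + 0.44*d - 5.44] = 7.83*d^2 - 0.2*d + 0.44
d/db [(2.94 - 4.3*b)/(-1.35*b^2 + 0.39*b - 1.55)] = (-5.805*b^2 + 7.938*b + 5.5184)/(1.8225*b^4 - 1.053*b^3 + 4.3371*b^2 - 1.209*b + 2.4025)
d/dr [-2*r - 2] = -2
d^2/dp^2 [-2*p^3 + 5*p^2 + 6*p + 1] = 10 - 12*p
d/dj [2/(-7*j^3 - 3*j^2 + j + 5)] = 2*(21*j^2 + 6*j - 1)/(7*j^3 + 3*j^2 - j - 5)^2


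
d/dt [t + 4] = 1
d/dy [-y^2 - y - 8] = -2*y - 1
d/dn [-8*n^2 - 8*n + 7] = -16*n - 8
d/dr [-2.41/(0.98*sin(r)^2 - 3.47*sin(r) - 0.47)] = (4.7236*sin(r) - 8.3627)*cos(r)/(-0.98*sin(r)^2 + 3.47*sin(r) + 0.47)^2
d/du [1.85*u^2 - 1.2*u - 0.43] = 3.7*u - 1.2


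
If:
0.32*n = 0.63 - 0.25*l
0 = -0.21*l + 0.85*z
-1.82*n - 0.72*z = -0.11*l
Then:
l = 2.65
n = -0.10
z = 0.65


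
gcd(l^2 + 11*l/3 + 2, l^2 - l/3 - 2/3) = l + 2/3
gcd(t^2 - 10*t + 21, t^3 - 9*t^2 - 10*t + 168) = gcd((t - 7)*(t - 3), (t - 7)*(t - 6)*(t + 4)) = t - 7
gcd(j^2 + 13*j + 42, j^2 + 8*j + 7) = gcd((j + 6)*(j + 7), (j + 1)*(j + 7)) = j + 7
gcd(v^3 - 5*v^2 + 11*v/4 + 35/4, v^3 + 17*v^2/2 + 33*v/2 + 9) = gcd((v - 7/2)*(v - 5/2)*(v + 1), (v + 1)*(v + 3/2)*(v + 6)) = v + 1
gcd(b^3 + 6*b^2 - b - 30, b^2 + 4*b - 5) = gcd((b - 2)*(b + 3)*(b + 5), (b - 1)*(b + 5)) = b + 5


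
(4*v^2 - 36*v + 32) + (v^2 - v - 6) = 5*v^2 - 37*v + 26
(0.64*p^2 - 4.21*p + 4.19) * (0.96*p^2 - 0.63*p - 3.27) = 0.6144*p^4 - 4.4448*p^3 + 4.5819*p^2 + 11.127*p - 13.7013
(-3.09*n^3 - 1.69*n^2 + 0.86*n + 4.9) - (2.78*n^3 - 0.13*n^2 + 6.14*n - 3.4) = -5.87*n^3 - 1.56*n^2 - 5.28*n + 8.3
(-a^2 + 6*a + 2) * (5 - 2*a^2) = 2*a^4 - 12*a^3 - 9*a^2 + 30*a + 10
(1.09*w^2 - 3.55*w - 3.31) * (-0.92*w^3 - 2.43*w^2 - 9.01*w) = -1.0028*w^5 + 0.6173*w^4 + 1.8508*w^3 + 40.0288*w^2 + 29.8231*w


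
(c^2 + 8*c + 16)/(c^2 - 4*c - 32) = (c + 4)/(c - 8)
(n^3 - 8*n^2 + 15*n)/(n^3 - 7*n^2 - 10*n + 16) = n*(n^2 - 8*n + 15)/(n^3 - 7*n^2 - 10*n + 16)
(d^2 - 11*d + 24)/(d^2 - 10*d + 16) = (d - 3)/(d - 2)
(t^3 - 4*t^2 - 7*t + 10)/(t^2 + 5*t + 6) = (t^2 - 6*t + 5)/(t + 3)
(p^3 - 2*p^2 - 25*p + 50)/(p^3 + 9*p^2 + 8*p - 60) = (p - 5)/(p + 6)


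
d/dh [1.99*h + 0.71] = 1.99000000000000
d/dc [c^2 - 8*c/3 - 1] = 2*c - 8/3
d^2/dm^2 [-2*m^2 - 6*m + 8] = -4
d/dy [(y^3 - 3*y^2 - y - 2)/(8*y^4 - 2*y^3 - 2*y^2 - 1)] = (-8*y^6 + 48*y^5 + 16*y^4 + 60*y^3 - 17*y^2 - 2*y + 1)/(64*y^8 - 32*y^7 - 28*y^6 + 8*y^5 - 12*y^4 + 4*y^3 + 4*y^2 + 1)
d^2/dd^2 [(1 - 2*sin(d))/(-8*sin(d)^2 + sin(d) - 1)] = (-1152*sin(d)^5 + 240*sin(d)^4 - 417*sin(d)^2 + 837*sin(d) - 402*sin(3*d) + 64*sin(5*d) + 18)/(8*sin(d)^2 - sin(d) + 1)^3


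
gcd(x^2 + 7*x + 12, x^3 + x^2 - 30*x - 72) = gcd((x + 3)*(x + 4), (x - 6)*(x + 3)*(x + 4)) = x^2 + 7*x + 12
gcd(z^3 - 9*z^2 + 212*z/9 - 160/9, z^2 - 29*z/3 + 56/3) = z - 8/3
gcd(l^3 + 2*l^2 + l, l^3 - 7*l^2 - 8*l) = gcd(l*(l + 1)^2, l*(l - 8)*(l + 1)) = l^2 + l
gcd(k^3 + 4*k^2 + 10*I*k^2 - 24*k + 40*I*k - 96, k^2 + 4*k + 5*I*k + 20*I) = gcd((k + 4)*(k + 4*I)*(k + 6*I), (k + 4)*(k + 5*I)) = k + 4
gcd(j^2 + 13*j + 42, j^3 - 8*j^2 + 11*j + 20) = 1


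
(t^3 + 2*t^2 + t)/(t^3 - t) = (t + 1)/(t - 1)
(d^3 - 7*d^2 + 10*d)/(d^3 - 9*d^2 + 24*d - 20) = d/(d - 2)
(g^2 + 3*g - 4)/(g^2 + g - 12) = (g - 1)/(g - 3)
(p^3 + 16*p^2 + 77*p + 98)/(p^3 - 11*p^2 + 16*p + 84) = (p^2 + 14*p + 49)/(p^2 - 13*p + 42)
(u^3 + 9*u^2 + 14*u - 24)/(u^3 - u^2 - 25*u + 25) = (u^2 + 10*u + 24)/(u^2 - 25)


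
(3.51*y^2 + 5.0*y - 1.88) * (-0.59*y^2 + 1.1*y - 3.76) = -2.0709*y^4 + 0.911*y^3 - 6.5884*y^2 - 20.868*y + 7.0688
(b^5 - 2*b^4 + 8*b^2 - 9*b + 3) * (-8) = -8*b^5 + 16*b^4 - 64*b^2 + 72*b - 24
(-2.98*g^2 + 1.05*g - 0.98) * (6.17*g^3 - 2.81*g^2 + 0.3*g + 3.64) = -18.3866*g^5 + 14.8523*g^4 - 9.8911*g^3 - 7.7784*g^2 + 3.528*g - 3.5672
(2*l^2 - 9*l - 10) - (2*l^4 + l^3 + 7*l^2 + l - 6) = -2*l^4 - l^3 - 5*l^2 - 10*l - 4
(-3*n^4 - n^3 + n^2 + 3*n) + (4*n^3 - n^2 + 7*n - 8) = -3*n^4 + 3*n^3 + 10*n - 8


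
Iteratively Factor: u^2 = (u)*(u)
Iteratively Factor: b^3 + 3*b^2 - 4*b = (b - 1)*(b^2 + 4*b) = b*(b - 1)*(b + 4)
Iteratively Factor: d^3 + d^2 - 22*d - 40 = (d + 4)*(d^2 - 3*d - 10) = (d - 5)*(d + 4)*(d + 2)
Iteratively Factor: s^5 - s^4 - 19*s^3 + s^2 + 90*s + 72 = (s - 3)*(s^4 + 2*s^3 - 13*s^2 - 38*s - 24) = (s - 3)*(s + 2)*(s^3 - 13*s - 12) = (s - 3)*(s + 1)*(s + 2)*(s^2 - s - 12) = (s - 4)*(s - 3)*(s + 1)*(s + 2)*(s + 3)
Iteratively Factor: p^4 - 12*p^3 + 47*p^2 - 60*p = (p)*(p^3 - 12*p^2 + 47*p - 60) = p*(p - 3)*(p^2 - 9*p + 20) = p*(p - 5)*(p - 3)*(p - 4)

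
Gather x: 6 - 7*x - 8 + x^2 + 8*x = x^2 + x - 2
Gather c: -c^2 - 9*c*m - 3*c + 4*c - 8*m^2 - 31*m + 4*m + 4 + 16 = -c^2 + c*(1 - 9*m) - 8*m^2 - 27*m + 20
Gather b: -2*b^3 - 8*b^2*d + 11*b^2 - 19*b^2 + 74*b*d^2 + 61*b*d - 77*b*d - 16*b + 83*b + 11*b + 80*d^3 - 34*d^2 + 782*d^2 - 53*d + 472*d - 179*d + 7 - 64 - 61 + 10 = -2*b^3 + b^2*(-8*d - 8) + b*(74*d^2 - 16*d + 78) + 80*d^3 + 748*d^2 + 240*d - 108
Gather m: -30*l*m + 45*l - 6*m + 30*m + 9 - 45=45*l + m*(24 - 30*l) - 36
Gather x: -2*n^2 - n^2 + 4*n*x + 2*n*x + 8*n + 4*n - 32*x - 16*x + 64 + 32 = -3*n^2 + 12*n + x*(6*n - 48) + 96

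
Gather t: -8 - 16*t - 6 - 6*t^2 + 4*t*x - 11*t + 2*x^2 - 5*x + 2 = -6*t^2 + t*(4*x - 27) + 2*x^2 - 5*x - 12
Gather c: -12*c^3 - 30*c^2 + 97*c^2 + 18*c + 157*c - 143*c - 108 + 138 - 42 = -12*c^3 + 67*c^2 + 32*c - 12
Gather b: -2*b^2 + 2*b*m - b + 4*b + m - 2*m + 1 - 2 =-2*b^2 + b*(2*m + 3) - m - 1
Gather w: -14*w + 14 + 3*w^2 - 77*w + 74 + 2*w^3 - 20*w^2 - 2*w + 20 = 2*w^3 - 17*w^2 - 93*w + 108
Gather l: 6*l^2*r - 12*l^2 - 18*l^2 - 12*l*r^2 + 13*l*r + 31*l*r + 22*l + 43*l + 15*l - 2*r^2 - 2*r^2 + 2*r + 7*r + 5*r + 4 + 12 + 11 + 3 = l^2*(6*r - 30) + l*(-12*r^2 + 44*r + 80) - 4*r^2 + 14*r + 30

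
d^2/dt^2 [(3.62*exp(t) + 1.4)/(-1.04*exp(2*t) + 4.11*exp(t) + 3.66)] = (-3.915392*exp(4*t) - 21.530288*exp(3*t) - 64.722528*exp(2*t) + 9.48943200000002*exp(t) - 27.432432)*exp(t)/(1.124864*exp(6*t) - 13.336128*exp(5*t) + 40.827384*exp(4*t) + 24.439293*exp(3*t) - 143.680986*exp(2*t) - 165.167748*exp(t) - 49.027896)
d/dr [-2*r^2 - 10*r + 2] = -4*r - 10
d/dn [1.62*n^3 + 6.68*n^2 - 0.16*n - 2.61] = 4.86*n^2 + 13.36*n - 0.16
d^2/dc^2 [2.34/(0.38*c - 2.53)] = 0.675792/(0.38*c - 2.53)^3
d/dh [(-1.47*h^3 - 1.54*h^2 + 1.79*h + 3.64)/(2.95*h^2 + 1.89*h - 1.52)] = (-4.3365*h^4 - 5.5566*h^3 - 1.4879*h^2 - 16.7944*h - 9.6004)/(8.7025*h^4 + 11.151*h^3 - 5.3959*h^2 - 5.7456*h + 2.3104)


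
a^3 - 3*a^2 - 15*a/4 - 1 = (a - 4)*(a + 1/2)^2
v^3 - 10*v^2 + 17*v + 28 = (v - 7)*(v - 4)*(v + 1)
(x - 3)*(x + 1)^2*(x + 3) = x^4 + 2*x^3 - 8*x^2 - 18*x - 9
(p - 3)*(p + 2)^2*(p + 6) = p^4 + 7*p^3 - 2*p^2 - 60*p - 72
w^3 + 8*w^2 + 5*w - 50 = (w - 2)*(w + 5)^2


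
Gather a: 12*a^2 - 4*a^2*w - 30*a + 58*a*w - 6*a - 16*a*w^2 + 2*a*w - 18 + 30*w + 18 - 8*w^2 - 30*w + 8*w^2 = a^2*(12 - 4*w) + a*(-16*w^2 + 60*w - 36)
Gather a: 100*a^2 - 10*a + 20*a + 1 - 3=100*a^2 + 10*a - 2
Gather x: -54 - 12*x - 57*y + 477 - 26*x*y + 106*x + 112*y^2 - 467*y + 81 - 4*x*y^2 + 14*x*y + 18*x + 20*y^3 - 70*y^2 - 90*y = x*(-4*y^2 - 12*y + 112) + 20*y^3 + 42*y^2 - 614*y + 504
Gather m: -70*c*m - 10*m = m*(-70*c - 10)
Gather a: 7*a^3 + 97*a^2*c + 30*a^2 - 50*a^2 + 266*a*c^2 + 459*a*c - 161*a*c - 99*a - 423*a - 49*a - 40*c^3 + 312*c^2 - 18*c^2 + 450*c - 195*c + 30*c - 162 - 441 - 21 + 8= 7*a^3 + a^2*(97*c - 20) + a*(266*c^2 + 298*c - 571) - 40*c^3 + 294*c^2 + 285*c - 616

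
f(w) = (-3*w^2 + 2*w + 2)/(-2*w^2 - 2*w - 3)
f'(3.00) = 0.23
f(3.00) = 0.70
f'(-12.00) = 0.02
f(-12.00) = 1.70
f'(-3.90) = 0.07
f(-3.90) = 2.01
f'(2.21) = 0.35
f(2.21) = 0.48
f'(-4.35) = 0.07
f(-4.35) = 1.97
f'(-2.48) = -0.05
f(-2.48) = 2.07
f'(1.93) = 0.42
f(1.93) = 0.37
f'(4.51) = 0.11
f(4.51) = 0.95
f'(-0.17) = -0.83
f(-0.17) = -0.58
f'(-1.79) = -0.49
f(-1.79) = 1.92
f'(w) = (2 - 6*w)/(-2*w^2 - 2*w - 3) + (4*w + 2)*(-3*w^2 + 2*w + 2)/(-2*w^2 - 2*w - 3)^2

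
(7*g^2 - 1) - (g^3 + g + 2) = -g^3 + 7*g^2 - g - 3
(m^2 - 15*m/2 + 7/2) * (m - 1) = m^3 - 17*m^2/2 + 11*m - 7/2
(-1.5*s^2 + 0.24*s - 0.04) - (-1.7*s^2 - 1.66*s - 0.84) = 0.2*s^2 + 1.9*s + 0.8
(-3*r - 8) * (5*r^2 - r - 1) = -15*r^3 - 37*r^2 + 11*r + 8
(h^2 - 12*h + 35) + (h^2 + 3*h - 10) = 2*h^2 - 9*h + 25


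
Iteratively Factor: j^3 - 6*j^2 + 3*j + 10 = (j - 2)*(j^2 - 4*j - 5) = (j - 2)*(j + 1)*(j - 5)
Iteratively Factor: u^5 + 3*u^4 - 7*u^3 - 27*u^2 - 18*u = (u + 2)*(u^4 + u^3 - 9*u^2 - 9*u) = u*(u + 2)*(u^3 + u^2 - 9*u - 9) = u*(u + 2)*(u + 3)*(u^2 - 2*u - 3) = u*(u + 1)*(u + 2)*(u + 3)*(u - 3)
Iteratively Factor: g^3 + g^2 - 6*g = (g)*(g^2 + g - 6) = g*(g + 3)*(g - 2)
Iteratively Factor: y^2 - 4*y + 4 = (y - 2)*(y - 2)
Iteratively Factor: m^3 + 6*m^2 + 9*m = (m + 3)*(m^2 + 3*m) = m*(m + 3)*(m + 3)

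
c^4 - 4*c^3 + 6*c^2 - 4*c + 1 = (c - 1)^4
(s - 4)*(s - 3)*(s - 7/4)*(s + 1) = s^4 - 31*s^3/4 + 31*s^2/2 + 13*s/4 - 21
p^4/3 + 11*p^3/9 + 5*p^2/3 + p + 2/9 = (p/3 + 1/3)*(p + 2/3)*(p + 1)^2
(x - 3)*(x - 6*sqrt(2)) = x^2 - 6*sqrt(2)*x - 3*x + 18*sqrt(2)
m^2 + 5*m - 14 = (m - 2)*(m + 7)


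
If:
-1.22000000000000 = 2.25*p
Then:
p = -0.54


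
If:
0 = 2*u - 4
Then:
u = 2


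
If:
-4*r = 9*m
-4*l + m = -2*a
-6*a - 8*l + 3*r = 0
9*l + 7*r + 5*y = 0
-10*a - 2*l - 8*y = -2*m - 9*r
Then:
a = 0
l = 0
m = 0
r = 0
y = 0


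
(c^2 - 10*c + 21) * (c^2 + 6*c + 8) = c^4 - 4*c^3 - 31*c^2 + 46*c + 168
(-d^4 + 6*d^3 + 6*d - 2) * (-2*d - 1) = 2*d^5 - 11*d^4 - 6*d^3 - 12*d^2 - 2*d + 2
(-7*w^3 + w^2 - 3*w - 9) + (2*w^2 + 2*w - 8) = -7*w^3 + 3*w^2 - w - 17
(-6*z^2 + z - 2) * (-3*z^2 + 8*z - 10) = 18*z^4 - 51*z^3 + 74*z^2 - 26*z + 20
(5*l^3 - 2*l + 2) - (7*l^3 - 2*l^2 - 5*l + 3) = -2*l^3 + 2*l^2 + 3*l - 1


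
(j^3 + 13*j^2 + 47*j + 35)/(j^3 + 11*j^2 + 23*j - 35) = (j + 1)/(j - 1)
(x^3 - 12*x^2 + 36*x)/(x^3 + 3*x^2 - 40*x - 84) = x*(x - 6)/(x^2 + 9*x + 14)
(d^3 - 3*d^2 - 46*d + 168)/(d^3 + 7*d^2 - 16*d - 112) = (d - 6)/(d + 4)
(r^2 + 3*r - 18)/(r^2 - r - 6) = (r + 6)/(r + 2)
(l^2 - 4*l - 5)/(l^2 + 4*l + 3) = (l - 5)/(l + 3)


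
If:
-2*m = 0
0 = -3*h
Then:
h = 0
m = 0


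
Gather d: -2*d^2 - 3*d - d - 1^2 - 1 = -2*d^2 - 4*d - 2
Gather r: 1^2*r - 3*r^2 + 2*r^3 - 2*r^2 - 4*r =2*r^3 - 5*r^2 - 3*r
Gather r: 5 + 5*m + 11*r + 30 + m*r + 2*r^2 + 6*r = 5*m + 2*r^2 + r*(m + 17) + 35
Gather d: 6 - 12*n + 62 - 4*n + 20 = 88 - 16*n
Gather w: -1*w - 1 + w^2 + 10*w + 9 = w^2 + 9*w + 8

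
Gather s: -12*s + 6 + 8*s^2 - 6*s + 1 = 8*s^2 - 18*s + 7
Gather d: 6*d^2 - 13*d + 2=6*d^2 - 13*d + 2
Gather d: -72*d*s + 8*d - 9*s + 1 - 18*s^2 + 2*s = d*(8 - 72*s) - 18*s^2 - 7*s + 1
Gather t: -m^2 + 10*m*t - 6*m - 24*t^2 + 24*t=-m^2 - 6*m - 24*t^2 + t*(10*m + 24)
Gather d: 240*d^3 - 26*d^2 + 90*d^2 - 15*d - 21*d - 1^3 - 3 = 240*d^3 + 64*d^2 - 36*d - 4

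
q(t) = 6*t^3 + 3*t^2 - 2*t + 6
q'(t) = 18*t^2 + 6*t - 2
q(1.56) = 32.96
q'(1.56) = 51.16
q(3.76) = 359.84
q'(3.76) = 275.04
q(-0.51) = 7.00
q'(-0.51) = -0.38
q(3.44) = 278.87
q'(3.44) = 231.64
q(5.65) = 1172.64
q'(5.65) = 606.50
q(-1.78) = -14.77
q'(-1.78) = 44.35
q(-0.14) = 6.32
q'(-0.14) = -2.49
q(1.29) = 21.29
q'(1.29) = 35.69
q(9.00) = 4605.00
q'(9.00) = 1510.00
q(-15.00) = -19539.00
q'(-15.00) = 3958.00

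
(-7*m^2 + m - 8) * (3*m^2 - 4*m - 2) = -21*m^4 + 31*m^3 - 14*m^2 + 30*m + 16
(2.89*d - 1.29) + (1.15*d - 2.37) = 4.04*d - 3.66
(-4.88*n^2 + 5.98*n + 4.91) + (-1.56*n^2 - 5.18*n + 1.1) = -6.44*n^2 + 0.800000000000001*n + 6.01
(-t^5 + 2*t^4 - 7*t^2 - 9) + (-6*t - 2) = -t^5 + 2*t^4 - 7*t^2 - 6*t - 11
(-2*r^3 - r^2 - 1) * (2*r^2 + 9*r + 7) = -4*r^5 - 20*r^4 - 23*r^3 - 9*r^2 - 9*r - 7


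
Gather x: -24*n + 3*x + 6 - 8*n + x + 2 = -32*n + 4*x + 8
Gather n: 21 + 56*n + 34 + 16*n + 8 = 72*n + 63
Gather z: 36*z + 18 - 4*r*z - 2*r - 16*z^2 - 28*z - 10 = -2*r - 16*z^2 + z*(8 - 4*r) + 8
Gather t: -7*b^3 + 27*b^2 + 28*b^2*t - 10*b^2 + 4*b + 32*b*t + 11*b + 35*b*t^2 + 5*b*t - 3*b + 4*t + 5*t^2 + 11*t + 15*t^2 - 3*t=-7*b^3 + 17*b^2 + 12*b + t^2*(35*b + 20) + t*(28*b^2 + 37*b + 12)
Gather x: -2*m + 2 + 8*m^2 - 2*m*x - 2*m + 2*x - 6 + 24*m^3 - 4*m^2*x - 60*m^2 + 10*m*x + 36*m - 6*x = 24*m^3 - 52*m^2 + 32*m + x*(-4*m^2 + 8*m - 4) - 4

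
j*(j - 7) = j^2 - 7*j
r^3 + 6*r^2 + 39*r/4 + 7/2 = (r + 1/2)*(r + 2)*(r + 7/2)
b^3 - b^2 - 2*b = b*(b - 2)*(b + 1)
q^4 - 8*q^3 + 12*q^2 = q^2*(q - 6)*(q - 2)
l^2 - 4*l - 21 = (l - 7)*(l + 3)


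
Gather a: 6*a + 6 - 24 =6*a - 18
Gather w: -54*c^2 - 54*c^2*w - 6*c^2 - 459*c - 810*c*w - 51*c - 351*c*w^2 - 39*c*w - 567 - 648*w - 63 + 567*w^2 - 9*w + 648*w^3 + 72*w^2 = -60*c^2 - 510*c + 648*w^3 + w^2*(639 - 351*c) + w*(-54*c^2 - 849*c - 657) - 630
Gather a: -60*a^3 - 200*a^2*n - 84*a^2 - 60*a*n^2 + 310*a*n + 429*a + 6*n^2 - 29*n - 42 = -60*a^3 + a^2*(-200*n - 84) + a*(-60*n^2 + 310*n + 429) + 6*n^2 - 29*n - 42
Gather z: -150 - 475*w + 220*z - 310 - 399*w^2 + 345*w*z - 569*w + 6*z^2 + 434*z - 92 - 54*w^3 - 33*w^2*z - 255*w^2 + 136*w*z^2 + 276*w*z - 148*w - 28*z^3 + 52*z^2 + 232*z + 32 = -54*w^3 - 654*w^2 - 1192*w - 28*z^3 + z^2*(136*w + 58) + z*(-33*w^2 + 621*w + 886) - 520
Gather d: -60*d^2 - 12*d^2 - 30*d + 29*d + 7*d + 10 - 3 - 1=-72*d^2 + 6*d + 6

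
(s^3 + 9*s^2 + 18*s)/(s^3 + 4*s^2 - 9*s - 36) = s*(s + 6)/(s^2 + s - 12)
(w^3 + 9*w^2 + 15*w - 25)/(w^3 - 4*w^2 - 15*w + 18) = (w^2 + 10*w + 25)/(w^2 - 3*w - 18)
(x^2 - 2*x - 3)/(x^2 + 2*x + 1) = (x - 3)/(x + 1)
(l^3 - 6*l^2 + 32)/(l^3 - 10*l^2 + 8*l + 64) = (l - 4)/(l - 8)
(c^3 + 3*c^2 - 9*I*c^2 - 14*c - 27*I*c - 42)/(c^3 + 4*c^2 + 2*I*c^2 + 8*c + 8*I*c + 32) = (c^2 + c*(3 - 7*I) - 21*I)/(c^2 + 4*c*(1 + I) + 16*I)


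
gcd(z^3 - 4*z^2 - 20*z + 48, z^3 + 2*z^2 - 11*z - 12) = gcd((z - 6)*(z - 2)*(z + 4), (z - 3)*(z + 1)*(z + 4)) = z + 4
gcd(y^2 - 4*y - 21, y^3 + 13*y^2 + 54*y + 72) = y + 3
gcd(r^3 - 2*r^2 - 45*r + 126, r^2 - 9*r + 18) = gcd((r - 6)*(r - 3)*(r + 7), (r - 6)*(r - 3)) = r^2 - 9*r + 18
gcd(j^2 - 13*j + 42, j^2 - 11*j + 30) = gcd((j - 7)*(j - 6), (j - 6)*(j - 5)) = j - 6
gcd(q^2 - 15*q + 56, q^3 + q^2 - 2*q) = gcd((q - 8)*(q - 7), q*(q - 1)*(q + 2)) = 1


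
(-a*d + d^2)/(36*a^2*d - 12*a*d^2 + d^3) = (-a + d)/(36*a^2 - 12*a*d + d^2)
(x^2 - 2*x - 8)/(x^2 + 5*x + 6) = (x - 4)/(x + 3)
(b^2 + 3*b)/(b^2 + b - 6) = b/(b - 2)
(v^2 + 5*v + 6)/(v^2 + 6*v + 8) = (v + 3)/(v + 4)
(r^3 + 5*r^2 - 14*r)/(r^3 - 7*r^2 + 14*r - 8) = r*(r + 7)/(r^2 - 5*r + 4)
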